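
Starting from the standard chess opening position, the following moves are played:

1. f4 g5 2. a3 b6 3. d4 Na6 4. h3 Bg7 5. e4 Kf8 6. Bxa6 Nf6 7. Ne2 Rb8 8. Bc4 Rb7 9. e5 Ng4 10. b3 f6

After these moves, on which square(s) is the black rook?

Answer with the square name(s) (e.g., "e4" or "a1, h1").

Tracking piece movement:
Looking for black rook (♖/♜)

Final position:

  a b c d e f g h
  ─────────────────
8│· · ♝ ♛ · ♚ · ♜│8
7│♟ ♜ ♟ ♟ ♟ · ♝ ♟│7
6│· ♟ · · · ♟ · ·│6
5│· · · · ♙ · ♟ ·│5
4│· · ♗ ♙ · ♙ ♞ ·│4
3│♙ ♙ · · · · · ♙│3
2│· · ♙ · ♘ · ♙ ·│2
1│♖ ♘ ♗ ♕ ♔ · · ♖│1
  ─────────────────
  a b c d e f g h


b7, h8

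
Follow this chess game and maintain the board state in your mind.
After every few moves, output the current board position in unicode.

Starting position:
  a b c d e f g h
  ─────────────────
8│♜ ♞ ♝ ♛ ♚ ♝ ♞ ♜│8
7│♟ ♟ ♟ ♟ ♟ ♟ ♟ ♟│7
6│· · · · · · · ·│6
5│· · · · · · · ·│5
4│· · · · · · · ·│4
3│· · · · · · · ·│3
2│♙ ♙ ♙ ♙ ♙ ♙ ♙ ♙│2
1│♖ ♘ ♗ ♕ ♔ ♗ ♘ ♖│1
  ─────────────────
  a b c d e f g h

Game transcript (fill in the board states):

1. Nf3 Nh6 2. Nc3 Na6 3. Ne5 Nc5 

  a b c d e f g h
  ─────────────────
8│♜ · ♝ ♛ ♚ ♝ · ♜│8
7│♟ ♟ ♟ ♟ ♟ ♟ ♟ ♟│7
6│· · · · · · · ♞│6
5│· · ♞ · ♘ · · ·│5
4│· · · · · · · ·│4
3│· · ♘ · · · · ·│3
2│♙ ♙ ♙ ♙ ♙ ♙ ♙ ♙│2
1│♖ · ♗ ♕ ♔ ♗ · ♖│1
  ─────────────────
  a b c d e f g h

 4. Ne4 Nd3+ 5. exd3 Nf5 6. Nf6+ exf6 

  a b c d e f g h
  ─────────────────
8│♜ · ♝ ♛ ♚ ♝ · ♜│8
7│♟ ♟ ♟ ♟ · ♟ ♟ ♟│7
6│· · · · · ♟ · ·│6
5│· · · · ♘ ♞ · ·│5
4│· · · · · · · ·│4
3│· · · ♙ · · · ·│3
2│♙ ♙ ♙ ♙ · ♙ ♙ ♙│2
1│♖ · ♗ ♕ ♔ ♗ · ♖│1
  ─────────────────
  a b c d e f g h

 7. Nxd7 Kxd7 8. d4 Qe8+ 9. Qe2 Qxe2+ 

  a b c d e f g h
  ─────────────────
8│♜ · ♝ · · ♝ · ♜│8
7│♟ ♟ ♟ ♚ · ♟ ♟ ♟│7
6│· · · · · ♟ · ·│6
5│· · · · · ♞ · ·│5
4│· · · ♙ · · · ·│4
3│· · · · · · · ·│3
2│♙ ♙ ♙ ♙ ♛ ♙ ♙ ♙│2
1│♖ · ♗ · ♔ ♗ · ♖│1
  ─────────────────
  a b c d e f g h

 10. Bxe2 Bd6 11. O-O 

  a b c d e f g h
  ─────────────────
8│♜ · ♝ · · · · ♜│8
7│♟ ♟ ♟ ♚ · ♟ ♟ ♟│7
6│· · · ♝ · ♟ · ·│6
5│· · · · · ♞ · ·│5
4│· · · ♙ · · · ·│4
3│· · · · · · · ·│3
2│♙ ♙ ♙ ♙ ♗ ♙ ♙ ♙│2
1│♖ · ♗ · · ♖ ♔ ·│1
  ─────────────────
  a b c d e f g h


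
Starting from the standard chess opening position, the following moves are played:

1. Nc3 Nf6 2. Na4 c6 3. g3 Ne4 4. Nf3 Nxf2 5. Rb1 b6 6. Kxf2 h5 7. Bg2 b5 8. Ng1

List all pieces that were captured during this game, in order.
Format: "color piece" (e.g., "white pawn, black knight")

Tracking captures:
  Nxf2: captured white pawn
  Kxf2: captured black knight

white pawn, black knight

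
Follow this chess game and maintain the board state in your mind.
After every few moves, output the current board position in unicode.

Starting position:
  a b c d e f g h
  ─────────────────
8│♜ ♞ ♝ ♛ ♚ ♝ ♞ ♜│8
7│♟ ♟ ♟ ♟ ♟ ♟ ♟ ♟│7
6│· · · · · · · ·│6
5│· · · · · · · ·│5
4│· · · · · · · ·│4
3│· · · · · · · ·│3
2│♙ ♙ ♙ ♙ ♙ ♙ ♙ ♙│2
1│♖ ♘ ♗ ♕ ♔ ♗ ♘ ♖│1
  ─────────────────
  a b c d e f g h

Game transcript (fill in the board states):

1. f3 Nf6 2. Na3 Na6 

  a b c d e f g h
  ─────────────────
8│♜ · ♝ ♛ ♚ ♝ · ♜│8
7│♟ ♟ ♟ ♟ ♟ ♟ ♟ ♟│7
6│♞ · · · · ♞ · ·│6
5│· · · · · · · ·│5
4│· · · · · · · ·│4
3│♘ · · · · ♙ · ·│3
2│♙ ♙ ♙ ♙ ♙ · ♙ ♙│2
1│♖ · ♗ ♕ ♔ ♗ ♘ ♖│1
  ─────────────────
  a b c d e f g h

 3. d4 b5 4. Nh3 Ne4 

  a b c d e f g h
  ─────────────────
8│♜ · ♝ ♛ ♚ ♝ · ♜│8
7│♟ · ♟ ♟ ♟ ♟ ♟ ♟│7
6│♞ · · · · · · ·│6
5│· ♟ · · · · · ·│5
4│· · · ♙ ♞ · · ·│4
3│♘ · · · · ♙ · ♘│3
2│♙ ♙ ♙ · ♙ · ♙ ♙│2
1│♖ · ♗ ♕ ♔ ♗ · ♖│1
  ─────────────────
  a b c d e f g h

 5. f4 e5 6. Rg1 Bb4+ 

  a b c d e f g h
  ─────────────────
8│♜ · ♝ ♛ ♚ · · ♜│8
7│♟ · ♟ ♟ · ♟ ♟ ♟│7
6│♞ · · · · · · ·│6
5│· ♟ · · ♟ · · ·│5
4│· ♝ · ♙ ♞ ♙ · ·│4
3│♘ · · · · · · ♘│3
2│♙ ♙ ♙ · ♙ · ♙ ♙│2
1│♖ · ♗ ♕ ♔ ♗ ♖ ·│1
  ─────────────────
  a b c d e f g h

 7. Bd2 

  a b c d e f g h
  ─────────────────
8│♜ · ♝ ♛ ♚ · · ♜│8
7│♟ · ♟ ♟ · ♟ ♟ ♟│7
6│♞ · · · · · · ·│6
5│· ♟ · · ♟ · · ·│5
4│· ♝ · ♙ ♞ ♙ · ·│4
3│♘ · · · · · · ♘│3
2│♙ ♙ ♙ ♗ ♙ · ♙ ♙│2
1│♖ · · ♕ ♔ ♗ ♖ ·│1
  ─────────────────
  a b c d e f g h


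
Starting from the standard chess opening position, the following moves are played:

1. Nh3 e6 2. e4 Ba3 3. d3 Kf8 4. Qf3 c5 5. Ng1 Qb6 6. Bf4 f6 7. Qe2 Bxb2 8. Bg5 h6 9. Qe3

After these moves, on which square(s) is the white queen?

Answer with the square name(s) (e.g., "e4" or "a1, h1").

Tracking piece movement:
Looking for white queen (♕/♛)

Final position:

  a b c d e f g h
  ─────────────────
8│♜ ♞ ♝ · · ♚ ♞ ♜│8
7│♟ ♟ · ♟ · · ♟ ·│7
6│· ♛ · · ♟ ♟ · ♟│6
5│· · ♟ · · · ♗ ·│5
4│· · · · ♙ · · ·│4
3│· · · ♙ ♕ · · ·│3
2│♙ ♝ ♙ · · ♙ ♙ ♙│2
1│♖ ♘ · · ♔ ♗ ♘ ♖│1
  ─────────────────
  a b c d e f g h


e3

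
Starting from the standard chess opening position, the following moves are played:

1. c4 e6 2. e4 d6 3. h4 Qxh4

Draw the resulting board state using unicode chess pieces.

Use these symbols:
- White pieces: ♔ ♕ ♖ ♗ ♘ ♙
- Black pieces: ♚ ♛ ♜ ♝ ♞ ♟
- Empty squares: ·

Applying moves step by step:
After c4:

♜ ♞ ♝ ♛ ♚ ♝ ♞ ♜
♟ ♟ ♟ ♟ ♟ ♟ ♟ ♟
· · · · · · · ·
· · · · · · · ·
· · ♙ · · · · ·
· · · · · · · ·
♙ ♙ · ♙ ♙ ♙ ♙ ♙
♖ ♘ ♗ ♕ ♔ ♗ ♘ ♖


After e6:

♜ ♞ ♝ ♛ ♚ ♝ ♞ ♜
♟ ♟ ♟ ♟ · ♟ ♟ ♟
· · · · ♟ · · ·
· · · · · · · ·
· · ♙ · · · · ·
· · · · · · · ·
♙ ♙ · ♙ ♙ ♙ ♙ ♙
♖ ♘ ♗ ♕ ♔ ♗ ♘ ♖


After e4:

♜ ♞ ♝ ♛ ♚ ♝ ♞ ♜
♟ ♟ ♟ ♟ · ♟ ♟ ♟
· · · · ♟ · · ·
· · · · · · · ·
· · ♙ · ♙ · · ·
· · · · · · · ·
♙ ♙ · ♙ · ♙ ♙ ♙
♖ ♘ ♗ ♕ ♔ ♗ ♘ ♖


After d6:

♜ ♞ ♝ ♛ ♚ ♝ ♞ ♜
♟ ♟ ♟ · · ♟ ♟ ♟
· · · ♟ ♟ · · ·
· · · · · · · ·
· · ♙ · ♙ · · ·
· · · · · · · ·
♙ ♙ · ♙ · ♙ ♙ ♙
♖ ♘ ♗ ♕ ♔ ♗ ♘ ♖


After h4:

♜ ♞ ♝ ♛ ♚ ♝ ♞ ♜
♟ ♟ ♟ · · ♟ ♟ ♟
· · · ♟ ♟ · · ·
· · · · · · · ·
· · ♙ · ♙ · · ♙
· · · · · · · ·
♙ ♙ · ♙ · ♙ ♙ ·
♖ ♘ ♗ ♕ ♔ ♗ ♘ ♖


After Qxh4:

♜ ♞ ♝ · ♚ ♝ ♞ ♜
♟ ♟ ♟ · · ♟ ♟ ♟
· · · ♟ ♟ · · ·
· · · · · · · ·
· · ♙ · ♙ · · ♛
· · · · · · · ·
♙ ♙ · ♙ · ♙ ♙ ·
♖ ♘ ♗ ♕ ♔ ♗ ♘ ♖



  a b c d e f g h
  ─────────────────
8│♜ ♞ ♝ · ♚ ♝ ♞ ♜│8
7│♟ ♟ ♟ · · ♟ ♟ ♟│7
6│· · · ♟ ♟ · · ·│6
5│· · · · · · · ·│5
4│· · ♙ · ♙ · · ♛│4
3│· · · · · · · ·│3
2│♙ ♙ · ♙ · ♙ ♙ ·│2
1│♖ ♘ ♗ ♕ ♔ ♗ ♘ ♖│1
  ─────────────────
  a b c d e f g h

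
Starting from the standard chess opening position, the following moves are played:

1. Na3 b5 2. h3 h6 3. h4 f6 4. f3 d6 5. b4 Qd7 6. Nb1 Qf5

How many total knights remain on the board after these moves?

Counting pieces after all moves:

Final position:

  a b c d e f g h
  ─────────────────
8│♜ ♞ ♝ · ♚ ♝ ♞ ♜│8
7│♟ · ♟ · ♟ · ♟ ·│7
6│· · · ♟ · ♟ · ♟│6
5│· ♟ · · · ♛ · ·│5
4│· ♙ · · · · · ♙│4
3│· · · · · ♙ · ·│3
2│♙ · ♙ ♙ ♙ · ♙ ·│2
1│♖ ♘ ♗ ♕ ♔ ♗ ♘ ♖│1
  ─────────────────
  a b c d e f g h


4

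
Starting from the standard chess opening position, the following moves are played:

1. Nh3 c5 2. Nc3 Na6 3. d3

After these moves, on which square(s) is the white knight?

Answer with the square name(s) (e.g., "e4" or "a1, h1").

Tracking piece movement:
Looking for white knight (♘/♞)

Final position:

  a b c d e f g h
  ─────────────────
8│♜ · ♝ ♛ ♚ ♝ ♞ ♜│8
7│♟ ♟ · ♟ ♟ ♟ ♟ ♟│7
6│♞ · · · · · · ·│6
5│· · ♟ · · · · ·│5
4│· · · · · · · ·│4
3│· · ♘ ♙ · · · ♘│3
2│♙ ♙ ♙ · ♙ ♙ ♙ ♙│2
1│♖ · ♗ ♕ ♔ ♗ · ♖│1
  ─────────────────
  a b c d e f g h


c3, h3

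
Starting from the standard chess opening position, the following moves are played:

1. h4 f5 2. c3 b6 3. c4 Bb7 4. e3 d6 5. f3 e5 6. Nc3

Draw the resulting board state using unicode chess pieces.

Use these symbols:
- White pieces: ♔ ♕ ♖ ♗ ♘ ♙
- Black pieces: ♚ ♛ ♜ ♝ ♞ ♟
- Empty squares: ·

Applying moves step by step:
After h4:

♜ ♞ ♝ ♛ ♚ ♝ ♞ ♜
♟ ♟ ♟ ♟ ♟ ♟ ♟ ♟
· · · · · · · ·
· · · · · · · ·
· · · · · · · ♙
· · · · · · · ·
♙ ♙ ♙ ♙ ♙ ♙ ♙ ·
♖ ♘ ♗ ♕ ♔ ♗ ♘ ♖


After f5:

♜ ♞ ♝ ♛ ♚ ♝ ♞ ♜
♟ ♟ ♟ ♟ ♟ · ♟ ♟
· · · · · · · ·
· · · · · ♟ · ·
· · · · · · · ♙
· · · · · · · ·
♙ ♙ ♙ ♙ ♙ ♙ ♙ ·
♖ ♘ ♗ ♕ ♔ ♗ ♘ ♖


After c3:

♜ ♞ ♝ ♛ ♚ ♝ ♞ ♜
♟ ♟ ♟ ♟ ♟ · ♟ ♟
· · · · · · · ·
· · · · · ♟ · ·
· · · · · · · ♙
· · ♙ · · · · ·
♙ ♙ · ♙ ♙ ♙ ♙ ·
♖ ♘ ♗ ♕ ♔ ♗ ♘ ♖


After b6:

♜ ♞ ♝ ♛ ♚ ♝ ♞ ♜
♟ · ♟ ♟ ♟ · ♟ ♟
· ♟ · · · · · ·
· · · · · ♟ · ·
· · · · · · · ♙
· · ♙ · · · · ·
♙ ♙ · ♙ ♙ ♙ ♙ ·
♖ ♘ ♗ ♕ ♔ ♗ ♘ ♖


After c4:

♜ ♞ ♝ ♛ ♚ ♝ ♞ ♜
♟ · ♟ ♟ ♟ · ♟ ♟
· ♟ · · · · · ·
· · · · · ♟ · ·
· · ♙ · · · · ♙
· · · · · · · ·
♙ ♙ · ♙ ♙ ♙ ♙ ·
♖ ♘ ♗ ♕ ♔ ♗ ♘ ♖


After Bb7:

♜ ♞ · ♛ ♚ ♝ ♞ ♜
♟ ♝ ♟ ♟ ♟ · ♟ ♟
· ♟ · · · · · ·
· · · · · ♟ · ·
· · ♙ · · · · ♙
· · · · · · · ·
♙ ♙ · ♙ ♙ ♙ ♙ ·
♖ ♘ ♗ ♕ ♔ ♗ ♘ ♖


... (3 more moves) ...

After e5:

♜ ♞ · ♛ ♚ ♝ ♞ ♜
♟ ♝ ♟ · · · ♟ ♟
· ♟ · ♟ · · · ·
· · · · ♟ ♟ · ·
· · ♙ · · · · ♙
· · · · ♙ ♙ · ·
♙ ♙ · ♙ · · ♙ ·
♖ ♘ ♗ ♕ ♔ ♗ ♘ ♖


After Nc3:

♜ ♞ · ♛ ♚ ♝ ♞ ♜
♟ ♝ ♟ · · · ♟ ♟
· ♟ · ♟ · · · ·
· · · · ♟ ♟ · ·
· · ♙ · · · · ♙
· · ♘ · ♙ ♙ · ·
♙ ♙ · ♙ · · ♙ ·
♖ · ♗ ♕ ♔ ♗ ♘ ♖



  a b c d e f g h
  ─────────────────
8│♜ ♞ · ♛ ♚ ♝ ♞ ♜│8
7│♟ ♝ ♟ · · · ♟ ♟│7
6│· ♟ · ♟ · · · ·│6
5│· · · · ♟ ♟ · ·│5
4│· · ♙ · · · · ♙│4
3│· · ♘ · ♙ ♙ · ·│3
2│♙ ♙ · ♙ · · ♙ ·│2
1│♖ · ♗ ♕ ♔ ♗ ♘ ♖│1
  ─────────────────
  a b c d e f g h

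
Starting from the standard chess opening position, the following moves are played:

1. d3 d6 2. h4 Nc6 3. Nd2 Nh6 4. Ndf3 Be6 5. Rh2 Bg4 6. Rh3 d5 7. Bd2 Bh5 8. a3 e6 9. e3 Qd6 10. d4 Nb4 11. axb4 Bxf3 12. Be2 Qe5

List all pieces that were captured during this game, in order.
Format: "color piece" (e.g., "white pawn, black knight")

Tracking captures:
  axb4: captured black knight
  Bxf3: captured white knight

black knight, white knight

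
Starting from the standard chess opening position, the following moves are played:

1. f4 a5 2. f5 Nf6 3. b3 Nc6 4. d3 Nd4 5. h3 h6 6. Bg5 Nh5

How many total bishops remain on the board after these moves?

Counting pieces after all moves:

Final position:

  a b c d e f g h
  ─────────────────
8│♜ · ♝ ♛ ♚ ♝ · ♜│8
7│· ♟ ♟ ♟ ♟ ♟ ♟ ·│7
6│· · · · · · · ♟│6
5│♟ · · · · ♙ ♗ ♞│5
4│· · · ♞ · · · ·│4
3│· ♙ · ♙ · · · ♙│3
2│♙ · ♙ · ♙ · ♙ ·│2
1│♖ ♘ · ♕ ♔ ♗ ♘ ♖│1
  ─────────────────
  a b c d e f g h


4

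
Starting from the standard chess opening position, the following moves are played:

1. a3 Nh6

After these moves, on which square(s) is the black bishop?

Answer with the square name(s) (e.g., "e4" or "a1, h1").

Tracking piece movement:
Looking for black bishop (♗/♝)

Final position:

  a b c d e f g h
  ─────────────────
8│♜ ♞ ♝ ♛ ♚ ♝ · ♜│8
7│♟ ♟ ♟ ♟ ♟ ♟ ♟ ♟│7
6│· · · · · · · ♞│6
5│· · · · · · · ·│5
4│· · · · · · · ·│4
3│♙ · · · · · · ·│3
2│· ♙ ♙ ♙ ♙ ♙ ♙ ♙│2
1│♖ ♘ ♗ ♕ ♔ ♗ ♘ ♖│1
  ─────────────────
  a b c d e f g h


c8, f8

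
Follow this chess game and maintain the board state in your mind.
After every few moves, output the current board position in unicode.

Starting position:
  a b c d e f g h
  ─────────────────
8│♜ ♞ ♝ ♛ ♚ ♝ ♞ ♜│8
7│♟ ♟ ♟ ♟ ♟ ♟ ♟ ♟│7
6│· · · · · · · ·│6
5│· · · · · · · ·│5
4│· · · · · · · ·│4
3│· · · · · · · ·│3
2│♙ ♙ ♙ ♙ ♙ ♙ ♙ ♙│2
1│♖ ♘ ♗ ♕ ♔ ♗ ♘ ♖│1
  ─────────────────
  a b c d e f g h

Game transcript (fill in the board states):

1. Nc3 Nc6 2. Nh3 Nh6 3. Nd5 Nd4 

  a b c d e f g h
  ─────────────────
8│♜ · ♝ ♛ ♚ ♝ · ♜│8
7│♟ ♟ ♟ ♟ ♟ ♟ ♟ ♟│7
6│· · · · · · · ♞│6
5│· · · ♘ · · · ·│5
4│· · · ♞ · · · ·│4
3│· · · · · · · ♘│3
2│♙ ♙ ♙ ♙ ♙ ♙ ♙ ♙│2
1│♖ · ♗ ♕ ♔ ♗ · ♖│1
  ─────────────────
  a b c d e f g h

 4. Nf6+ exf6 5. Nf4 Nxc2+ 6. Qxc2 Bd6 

  a b c d e f g h
  ─────────────────
8│♜ · ♝ ♛ ♚ · · ♜│8
7│♟ ♟ ♟ ♟ · ♟ ♟ ♟│7
6│· · · ♝ · ♟ · ♞│6
5│· · · · · · · ·│5
4│· · · · · ♘ · ·│4
3│· · · · · · · ·│3
2│♙ ♙ ♕ ♙ ♙ ♙ ♙ ♙│2
1│♖ · ♗ · ♔ ♗ · ♖│1
  ─────────────────
  a b c d e f g h

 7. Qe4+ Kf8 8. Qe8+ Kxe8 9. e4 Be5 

  a b c d e f g h
  ─────────────────
8│♜ · ♝ ♛ ♚ · · ♜│8
7│♟ ♟ ♟ ♟ · ♟ ♟ ♟│7
6│· · · · · ♟ · ♞│6
5│· · · · ♝ · · ·│5
4│· · · · ♙ ♘ · ·│4
3│· · · · · · · ·│3
2│♙ ♙ · ♙ · ♙ ♙ ♙│2
1│♖ · ♗ · ♔ ♗ · ♖│1
  ─────────────────
  a b c d e f g h

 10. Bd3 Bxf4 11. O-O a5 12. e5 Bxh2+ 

  a b c d e f g h
  ─────────────────
8│♜ · ♝ ♛ ♚ · · ♜│8
7│· ♟ ♟ ♟ · ♟ ♟ ♟│7
6│· · · · · ♟ · ♞│6
5│♟ · · · ♙ · · ·│5
4│· · · · · · · ·│4
3│· · · ♗ · · · ·│3
2│♙ ♙ · ♙ · ♙ ♙ ♝│2
1│♖ · ♗ · · ♖ ♔ ·│1
  ─────────────────
  a b c d e f g h

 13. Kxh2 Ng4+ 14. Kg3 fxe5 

  a b c d e f g h
  ─────────────────
8│♜ · ♝ ♛ ♚ · · ♜│8
7│· ♟ ♟ ♟ · ♟ ♟ ♟│7
6│· · · · · · · ·│6
5│♟ · · · ♟ · · ·│5
4│· · · · · · ♞ ·│4
3│· · · ♗ · · ♔ ·│3
2│♙ ♙ · ♙ · ♙ ♙ ·│2
1│♖ · ♗ · · ♖ · ·│1
  ─────────────────
  a b c d e f g h


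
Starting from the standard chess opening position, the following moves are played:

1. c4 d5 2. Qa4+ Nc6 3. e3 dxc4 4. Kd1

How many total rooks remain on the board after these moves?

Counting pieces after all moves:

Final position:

  a b c d e f g h
  ─────────────────
8│♜ · ♝ ♛ ♚ ♝ ♞ ♜│8
7│♟ ♟ ♟ · ♟ ♟ ♟ ♟│7
6│· · ♞ · · · · ·│6
5│· · · · · · · ·│5
4│♕ · ♟ · · · · ·│4
3│· · · · ♙ · · ·│3
2│♙ ♙ · ♙ · ♙ ♙ ♙│2
1│♖ ♘ ♗ ♔ · ♗ ♘ ♖│1
  ─────────────────
  a b c d e f g h


4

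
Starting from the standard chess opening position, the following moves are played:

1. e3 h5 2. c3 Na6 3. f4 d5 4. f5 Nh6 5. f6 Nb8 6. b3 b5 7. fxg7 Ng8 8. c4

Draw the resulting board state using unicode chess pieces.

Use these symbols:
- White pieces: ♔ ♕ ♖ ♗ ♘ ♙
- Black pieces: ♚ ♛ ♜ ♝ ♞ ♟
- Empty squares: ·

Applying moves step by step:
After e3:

♜ ♞ ♝ ♛ ♚ ♝ ♞ ♜
♟ ♟ ♟ ♟ ♟ ♟ ♟ ♟
· · · · · · · ·
· · · · · · · ·
· · · · · · · ·
· · · · ♙ · · ·
♙ ♙ ♙ ♙ · ♙ ♙ ♙
♖ ♘ ♗ ♕ ♔ ♗ ♘ ♖


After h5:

♜ ♞ ♝ ♛ ♚ ♝ ♞ ♜
♟ ♟ ♟ ♟ ♟ ♟ ♟ ·
· · · · · · · ·
· · · · · · · ♟
· · · · · · · ·
· · · · ♙ · · ·
♙ ♙ ♙ ♙ · ♙ ♙ ♙
♖ ♘ ♗ ♕ ♔ ♗ ♘ ♖


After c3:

♜ ♞ ♝ ♛ ♚ ♝ ♞ ♜
♟ ♟ ♟ ♟ ♟ ♟ ♟ ·
· · · · · · · ·
· · · · · · · ♟
· · · · · · · ·
· · ♙ · ♙ · · ·
♙ ♙ · ♙ · ♙ ♙ ♙
♖ ♘ ♗ ♕ ♔ ♗ ♘ ♖


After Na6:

♜ · ♝ ♛ ♚ ♝ ♞ ♜
♟ ♟ ♟ ♟ ♟ ♟ ♟ ·
♞ · · · · · · ·
· · · · · · · ♟
· · · · · · · ·
· · ♙ · ♙ · · ·
♙ ♙ · ♙ · ♙ ♙ ♙
♖ ♘ ♗ ♕ ♔ ♗ ♘ ♖


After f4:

♜ · ♝ ♛ ♚ ♝ ♞ ♜
♟ ♟ ♟ ♟ ♟ ♟ ♟ ·
♞ · · · · · · ·
· · · · · · · ♟
· · · · · ♙ · ·
· · ♙ · ♙ · · ·
♙ ♙ · ♙ · · ♙ ♙
♖ ♘ ♗ ♕ ♔ ♗ ♘ ♖


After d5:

♜ · ♝ ♛ ♚ ♝ ♞ ♜
♟ ♟ ♟ · ♟ ♟ ♟ ·
♞ · · · · · · ·
· · · ♟ · · · ♟
· · · · · ♙ · ·
· · ♙ · ♙ · · ·
♙ ♙ · ♙ · · ♙ ♙
♖ ♘ ♗ ♕ ♔ ♗ ♘ ♖


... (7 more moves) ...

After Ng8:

♜ ♞ ♝ ♛ ♚ ♝ ♞ ♜
♟ · ♟ · ♟ ♟ ♙ ·
· · · · · · · ·
· ♟ · ♟ · · · ♟
· · · · · · · ·
· ♙ ♙ · ♙ · · ·
♙ · · ♙ · · ♙ ♙
♖ ♘ ♗ ♕ ♔ ♗ ♘ ♖


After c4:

♜ ♞ ♝ ♛ ♚ ♝ ♞ ♜
♟ · ♟ · ♟ ♟ ♙ ·
· · · · · · · ·
· ♟ · ♟ · · · ♟
· · ♙ · · · · ·
· ♙ · · ♙ · · ·
♙ · · ♙ · · ♙ ♙
♖ ♘ ♗ ♕ ♔ ♗ ♘ ♖



  a b c d e f g h
  ─────────────────
8│♜ ♞ ♝ ♛ ♚ ♝ ♞ ♜│8
7│♟ · ♟ · ♟ ♟ ♙ ·│7
6│· · · · · · · ·│6
5│· ♟ · ♟ · · · ♟│5
4│· · ♙ · · · · ·│4
3│· ♙ · · ♙ · · ·│3
2│♙ · · ♙ · · ♙ ♙│2
1│♖ ♘ ♗ ♕ ♔ ♗ ♘ ♖│1
  ─────────────────
  a b c d e f g h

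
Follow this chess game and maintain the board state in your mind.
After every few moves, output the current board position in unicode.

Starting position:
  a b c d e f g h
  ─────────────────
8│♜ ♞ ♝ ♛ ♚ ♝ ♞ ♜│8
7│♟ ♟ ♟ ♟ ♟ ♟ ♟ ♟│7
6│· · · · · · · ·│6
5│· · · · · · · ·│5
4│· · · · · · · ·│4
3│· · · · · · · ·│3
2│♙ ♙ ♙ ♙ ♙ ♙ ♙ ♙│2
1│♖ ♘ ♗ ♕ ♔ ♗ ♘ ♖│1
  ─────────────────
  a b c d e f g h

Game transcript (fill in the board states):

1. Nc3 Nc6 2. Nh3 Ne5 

  a b c d e f g h
  ─────────────────
8│♜ · ♝ ♛ ♚ ♝ ♞ ♜│8
7│♟ ♟ ♟ ♟ ♟ ♟ ♟ ♟│7
6│· · · · · · · ·│6
5│· · · · ♞ · · ·│5
4│· · · · · · · ·│4
3│· · ♘ · · · · ♘│3
2│♙ ♙ ♙ ♙ ♙ ♙ ♙ ♙│2
1│♖ · ♗ ♕ ♔ ♗ · ♖│1
  ─────────────────
  a b c d e f g h

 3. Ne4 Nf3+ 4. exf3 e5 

  a b c d e f g h
  ─────────────────
8│♜ · ♝ ♛ ♚ ♝ ♞ ♜│8
7│♟ ♟ ♟ ♟ · ♟ ♟ ♟│7
6│· · · · · · · ·│6
5│· · · · ♟ · · ·│5
4│· · · · ♘ · · ·│4
3│· · · · · ♙ · ♘│3
2│♙ ♙ ♙ ♙ · ♙ ♙ ♙│2
1│♖ · ♗ ♕ ♔ ♗ · ♖│1
  ─────────────────
  a b c d e f g h

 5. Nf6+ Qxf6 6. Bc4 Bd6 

  a b c d e f g h
  ─────────────────
8│♜ · ♝ · ♚ · ♞ ♜│8
7│♟ ♟ ♟ ♟ · ♟ ♟ ♟│7
6│· · · ♝ · ♛ · ·│6
5│· · · · ♟ · · ·│5
4│· · ♗ · · · · ·│4
3│· · · · · ♙ · ♘│3
2│♙ ♙ ♙ ♙ · ♙ ♙ ♙│2
1│♖ · ♗ ♕ ♔ · · ♖│1
  ─────────────────
  a b c d e f g h

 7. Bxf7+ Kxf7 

  a b c d e f g h
  ─────────────────
8│♜ · ♝ · · · ♞ ♜│8
7│♟ ♟ ♟ ♟ · ♚ ♟ ♟│7
6│· · · ♝ · ♛ · ·│6
5│· · · · ♟ · · ·│5
4│· · · · · · · ·│4
3│· · · · · ♙ · ♘│3
2│♙ ♙ ♙ ♙ · ♙ ♙ ♙│2
1│♖ · ♗ ♕ ♔ · · ♖│1
  ─────────────────
  a b c d e f g h


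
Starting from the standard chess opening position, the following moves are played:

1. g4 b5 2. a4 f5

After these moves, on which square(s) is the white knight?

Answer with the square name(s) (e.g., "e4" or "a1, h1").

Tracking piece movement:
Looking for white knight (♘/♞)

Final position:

  a b c d e f g h
  ─────────────────
8│♜ ♞ ♝ ♛ ♚ ♝ ♞ ♜│8
7│♟ · ♟ ♟ ♟ · ♟ ♟│7
6│· · · · · · · ·│6
5│· ♟ · · · ♟ · ·│5
4│♙ · · · · · ♙ ·│4
3│· · · · · · · ·│3
2│· ♙ ♙ ♙ ♙ ♙ · ♙│2
1│♖ ♘ ♗ ♕ ♔ ♗ ♘ ♖│1
  ─────────────────
  a b c d e f g h


b1, g1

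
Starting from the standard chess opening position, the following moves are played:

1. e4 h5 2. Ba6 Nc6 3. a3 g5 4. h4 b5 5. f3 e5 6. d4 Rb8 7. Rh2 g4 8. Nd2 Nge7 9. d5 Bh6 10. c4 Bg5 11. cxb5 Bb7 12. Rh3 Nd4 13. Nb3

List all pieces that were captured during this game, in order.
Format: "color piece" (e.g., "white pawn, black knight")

Tracking captures:
  cxb5: captured black pawn

black pawn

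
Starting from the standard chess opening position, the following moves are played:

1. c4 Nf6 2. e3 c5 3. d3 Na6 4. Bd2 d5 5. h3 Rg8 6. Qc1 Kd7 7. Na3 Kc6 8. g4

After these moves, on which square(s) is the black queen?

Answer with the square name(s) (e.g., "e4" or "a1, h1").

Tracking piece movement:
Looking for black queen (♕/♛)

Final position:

  a b c d e f g h
  ─────────────────
8│♜ · ♝ ♛ · ♝ ♜ ·│8
7│♟ ♟ · · ♟ ♟ ♟ ♟│7
6│♞ · ♚ · · ♞ · ·│6
5│· · ♟ ♟ · · · ·│5
4│· · ♙ · · · ♙ ·│4
3│♘ · · ♙ ♙ · · ♙│3
2│♙ ♙ · ♗ · ♙ · ·│2
1│♖ · ♕ · ♔ ♗ ♘ ♖│1
  ─────────────────
  a b c d e f g h


d8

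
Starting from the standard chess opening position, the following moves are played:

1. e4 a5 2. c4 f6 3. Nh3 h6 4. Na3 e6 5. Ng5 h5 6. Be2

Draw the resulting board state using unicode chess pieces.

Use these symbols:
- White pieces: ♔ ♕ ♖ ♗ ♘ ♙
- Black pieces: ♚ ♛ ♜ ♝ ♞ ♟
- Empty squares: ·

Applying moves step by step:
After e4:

♜ ♞ ♝ ♛ ♚ ♝ ♞ ♜
♟ ♟ ♟ ♟ ♟ ♟ ♟ ♟
· · · · · · · ·
· · · · · · · ·
· · · · ♙ · · ·
· · · · · · · ·
♙ ♙ ♙ ♙ · ♙ ♙ ♙
♖ ♘ ♗ ♕ ♔ ♗ ♘ ♖


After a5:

♜ ♞ ♝ ♛ ♚ ♝ ♞ ♜
· ♟ ♟ ♟ ♟ ♟ ♟ ♟
· · · · · · · ·
♟ · · · · · · ·
· · · · ♙ · · ·
· · · · · · · ·
♙ ♙ ♙ ♙ · ♙ ♙ ♙
♖ ♘ ♗ ♕ ♔ ♗ ♘ ♖


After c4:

♜ ♞ ♝ ♛ ♚ ♝ ♞ ♜
· ♟ ♟ ♟ ♟ ♟ ♟ ♟
· · · · · · · ·
♟ · · · · · · ·
· · ♙ · ♙ · · ·
· · · · · · · ·
♙ ♙ · ♙ · ♙ ♙ ♙
♖ ♘ ♗ ♕ ♔ ♗ ♘ ♖


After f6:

♜ ♞ ♝ ♛ ♚ ♝ ♞ ♜
· ♟ ♟ ♟ ♟ · ♟ ♟
· · · · · ♟ · ·
♟ · · · · · · ·
· · ♙ · ♙ · · ·
· · · · · · · ·
♙ ♙ · ♙ · ♙ ♙ ♙
♖ ♘ ♗ ♕ ♔ ♗ ♘ ♖


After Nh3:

♜ ♞ ♝ ♛ ♚ ♝ ♞ ♜
· ♟ ♟ ♟ ♟ · ♟ ♟
· · · · · ♟ · ·
♟ · · · · · · ·
· · ♙ · ♙ · · ·
· · · · · · · ♘
♙ ♙ · ♙ · ♙ ♙ ♙
♖ ♘ ♗ ♕ ♔ ♗ · ♖


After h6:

♜ ♞ ♝ ♛ ♚ ♝ ♞ ♜
· ♟ ♟ ♟ ♟ · ♟ ·
· · · · · ♟ · ♟
♟ · · · · · · ·
· · ♙ · ♙ · · ·
· · · · · · · ♘
♙ ♙ · ♙ · ♙ ♙ ♙
♖ ♘ ♗ ♕ ♔ ♗ · ♖


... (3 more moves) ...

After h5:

♜ ♞ ♝ ♛ ♚ ♝ ♞ ♜
· ♟ ♟ ♟ · · ♟ ·
· · · · ♟ ♟ · ·
♟ · · · · · ♘ ♟
· · ♙ · ♙ · · ·
♘ · · · · · · ·
♙ ♙ · ♙ · ♙ ♙ ♙
♖ · ♗ ♕ ♔ ♗ · ♖


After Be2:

♜ ♞ ♝ ♛ ♚ ♝ ♞ ♜
· ♟ ♟ ♟ · · ♟ ·
· · · · ♟ ♟ · ·
♟ · · · · · ♘ ♟
· · ♙ · ♙ · · ·
♘ · · · · · · ·
♙ ♙ · ♙ ♗ ♙ ♙ ♙
♖ · ♗ ♕ ♔ · · ♖



  a b c d e f g h
  ─────────────────
8│♜ ♞ ♝ ♛ ♚ ♝ ♞ ♜│8
7│· ♟ ♟ ♟ · · ♟ ·│7
6│· · · · ♟ ♟ · ·│6
5│♟ · · · · · ♘ ♟│5
4│· · ♙ · ♙ · · ·│4
3│♘ · · · · · · ·│3
2│♙ ♙ · ♙ ♗ ♙ ♙ ♙│2
1│♖ · ♗ ♕ ♔ · · ♖│1
  ─────────────────
  a b c d e f g h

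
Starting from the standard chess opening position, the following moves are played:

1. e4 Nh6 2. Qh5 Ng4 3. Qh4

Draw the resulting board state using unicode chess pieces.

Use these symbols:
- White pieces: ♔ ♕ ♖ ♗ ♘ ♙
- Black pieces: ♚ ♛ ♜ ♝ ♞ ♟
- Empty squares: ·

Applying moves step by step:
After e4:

♜ ♞ ♝ ♛ ♚ ♝ ♞ ♜
♟ ♟ ♟ ♟ ♟ ♟ ♟ ♟
· · · · · · · ·
· · · · · · · ·
· · · · ♙ · · ·
· · · · · · · ·
♙ ♙ ♙ ♙ · ♙ ♙ ♙
♖ ♘ ♗ ♕ ♔ ♗ ♘ ♖


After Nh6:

♜ ♞ ♝ ♛ ♚ ♝ · ♜
♟ ♟ ♟ ♟ ♟ ♟ ♟ ♟
· · · · · · · ♞
· · · · · · · ·
· · · · ♙ · · ·
· · · · · · · ·
♙ ♙ ♙ ♙ · ♙ ♙ ♙
♖ ♘ ♗ ♕ ♔ ♗ ♘ ♖


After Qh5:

♜ ♞ ♝ ♛ ♚ ♝ · ♜
♟ ♟ ♟ ♟ ♟ ♟ ♟ ♟
· · · · · · · ♞
· · · · · · · ♕
· · · · ♙ · · ·
· · · · · · · ·
♙ ♙ ♙ ♙ · ♙ ♙ ♙
♖ ♘ ♗ · ♔ ♗ ♘ ♖


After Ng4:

♜ ♞ ♝ ♛ ♚ ♝ · ♜
♟ ♟ ♟ ♟ ♟ ♟ ♟ ♟
· · · · · · · ·
· · · · · · · ♕
· · · · ♙ · ♞ ·
· · · · · · · ·
♙ ♙ ♙ ♙ · ♙ ♙ ♙
♖ ♘ ♗ · ♔ ♗ ♘ ♖


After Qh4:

♜ ♞ ♝ ♛ ♚ ♝ · ♜
♟ ♟ ♟ ♟ ♟ ♟ ♟ ♟
· · · · · · · ·
· · · · · · · ·
· · · · ♙ · ♞ ♕
· · · · · · · ·
♙ ♙ ♙ ♙ · ♙ ♙ ♙
♖ ♘ ♗ · ♔ ♗ ♘ ♖



  a b c d e f g h
  ─────────────────
8│♜ ♞ ♝ ♛ ♚ ♝ · ♜│8
7│♟ ♟ ♟ ♟ ♟ ♟ ♟ ♟│7
6│· · · · · · · ·│6
5│· · · · · · · ·│5
4│· · · · ♙ · ♞ ♕│4
3│· · · · · · · ·│3
2│♙ ♙ ♙ ♙ · ♙ ♙ ♙│2
1│♖ ♘ ♗ · ♔ ♗ ♘ ♖│1
  ─────────────────
  a b c d e f g h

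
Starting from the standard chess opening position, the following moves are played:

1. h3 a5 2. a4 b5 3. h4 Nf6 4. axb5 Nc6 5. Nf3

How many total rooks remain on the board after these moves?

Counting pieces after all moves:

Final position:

  a b c d e f g h
  ─────────────────
8│♜ · ♝ ♛ ♚ ♝ · ♜│8
7│· · ♟ ♟ ♟ ♟ ♟ ♟│7
6│· · ♞ · · ♞ · ·│6
5│♟ ♙ · · · · · ·│5
4│· · · · · · · ♙│4
3│· · · · · ♘ · ·│3
2│· ♙ ♙ ♙ ♙ ♙ ♙ ·│2
1│♖ ♘ ♗ ♕ ♔ ♗ · ♖│1
  ─────────────────
  a b c d e f g h


4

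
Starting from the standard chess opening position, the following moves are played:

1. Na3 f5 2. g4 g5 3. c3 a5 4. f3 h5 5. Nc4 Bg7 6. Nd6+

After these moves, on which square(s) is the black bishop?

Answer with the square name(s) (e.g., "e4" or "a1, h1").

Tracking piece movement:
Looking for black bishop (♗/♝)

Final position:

  a b c d e f g h
  ─────────────────
8│♜ ♞ ♝ ♛ ♚ · ♞ ♜│8
7│· ♟ ♟ ♟ ♟ · ♝ ·│7
6│· · · ♘ · · · ·│6
5│♟ · · · · ♟ ♟ ♟│5
4│· · · · · · ♙ ·│4
3│· · ♙ · · ♙ · ·│3
2│♙ ♙ · ♙ ♙ · · ♙│2
1│♖ · ♗ ♕ ♔ ♗ ♘ ♖│1
  ─────────────────
  a b c d e f g h


c8, g7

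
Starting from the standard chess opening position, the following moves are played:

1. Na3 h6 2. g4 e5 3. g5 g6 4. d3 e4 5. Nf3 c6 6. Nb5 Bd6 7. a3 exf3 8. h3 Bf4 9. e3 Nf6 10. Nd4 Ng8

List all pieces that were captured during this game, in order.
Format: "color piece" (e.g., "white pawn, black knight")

Tracking captures:
  exf3: captured white knight

white knight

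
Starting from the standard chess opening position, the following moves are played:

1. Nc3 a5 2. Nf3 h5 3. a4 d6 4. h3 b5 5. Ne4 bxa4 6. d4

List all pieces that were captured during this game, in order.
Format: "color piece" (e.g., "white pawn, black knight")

Tracking captures:
  bxa4: captured white pawn

white pawn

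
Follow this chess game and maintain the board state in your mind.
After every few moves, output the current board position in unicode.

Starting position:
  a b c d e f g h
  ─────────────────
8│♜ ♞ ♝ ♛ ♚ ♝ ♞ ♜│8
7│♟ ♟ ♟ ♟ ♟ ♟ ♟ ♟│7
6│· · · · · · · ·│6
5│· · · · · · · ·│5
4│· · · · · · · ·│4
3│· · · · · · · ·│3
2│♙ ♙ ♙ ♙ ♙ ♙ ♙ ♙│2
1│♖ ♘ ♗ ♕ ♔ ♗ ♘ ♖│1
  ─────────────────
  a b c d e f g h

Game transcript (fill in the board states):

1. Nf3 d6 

  a b c d e f g h
  ─────────────────
8│♜ ♞ ♝ ♛ ♚ ♝ ♞ ♜│8
7│♟ ♟ ♟ · ♟ ♟ ♟ ♟│7
6│· · · ♟ · · · ·│6
5│· · · · · · · ·│5
4│· · · · · · · ·│4
3│· · · · · ♘ · ·│3
2│♙ ♙ ♙ ♙ ♙ ♙ ♙ ♙│2
1│♖ ♘ ♗ ♕ ♔ ♗ · ♖│1
  ─────────────────
  a b c d e f g h

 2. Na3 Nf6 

  a b c d e f g h
  ─────────────────
8│♜ ♞ ♝ ♛ ♚ ♝ · ♜│8
7│♟ ♟ ♟ · ♟ ♟ ♟ ♟│7
6│· · · ♟ · ♞ · ·│6
5│· · · · · · · ·│5
4│· · · · · · · ·│4
3│♘ · · · · ♘ · ·│3
2│♙ ♙ ♙ ♙ ♙ ♙ ♙ ♙│2
1│♖ · ♗ ♕ ♔ ♗ · ♖│1
  ─────────────────
  a b c d e f g h

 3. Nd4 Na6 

  a b c d e f g h
  ─────────────────
8│♜ · ♝ ♛ ♚ ♝ · ♜│8
7│♟ ♟ ♟ · ♟ ♟ ♟ ♟│7
6│♞ · · ♟ · ♞ · ·│6
5│· · · · · · · ·│5
4│· · · ♘ · · · ·│4
3│♘ · · · · · · ·│3
2│♙ ♙ ♙ ♙ ♙ ♙ ♙ ♙│2
1│♖ · ♗ ♕ ♔ ♗ · ♖│1
  ─────────────────
  a b c d e f g h

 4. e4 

  a b c d e f g h
  ─────────────────
8│♜ · ♝ ♛ ♚ ♝ · ♜│8
7│♟ ♟ ♟ · ♟ ♟ ♟ ♟│7
6│♞ · · ♟ · ♞ · ·│6
5│· · · · · · · ·│5
4│· · · ♘ ♙ · · ·│4
3│♘ · · · · · · ·│3
2│♙ ♙ ♙ ♙ · ♙ ♙ ♙│2
1│♖ · ♗ ♕ ♔ ♗ · ♖│1
  ─────────────────
  a b c d e f g h


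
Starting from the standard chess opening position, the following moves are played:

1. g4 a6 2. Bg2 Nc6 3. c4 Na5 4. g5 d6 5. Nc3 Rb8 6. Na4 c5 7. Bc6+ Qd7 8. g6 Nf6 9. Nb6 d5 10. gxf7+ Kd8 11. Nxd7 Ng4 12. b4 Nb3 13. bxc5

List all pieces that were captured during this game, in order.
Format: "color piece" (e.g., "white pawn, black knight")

Tracking captures:
  gxf7+: captured black pawn
  Nxd7: captured black queen
  bxc5: captured black pawn

black pawn, black queen, black pawn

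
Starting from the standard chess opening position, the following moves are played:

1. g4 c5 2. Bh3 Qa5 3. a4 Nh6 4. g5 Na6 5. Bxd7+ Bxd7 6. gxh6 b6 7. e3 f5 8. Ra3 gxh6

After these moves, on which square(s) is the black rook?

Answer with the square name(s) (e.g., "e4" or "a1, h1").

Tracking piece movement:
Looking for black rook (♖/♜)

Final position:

  a b c d e f g h
  ─────────────────
8│♜ · · · ♚ ♝ · ♜│8
7│♟ · · ♝ ♟ · · ♟│7
6│♞ ♟ · · · · · ♟│6
5│♛ · ♟ · · ♟ · ·│5
4│♙ · · · · · · ·│4
3│♖ · · · ♙ · · ·│3
2│· ♙ ♙ ♙ · ♙ · ♙│2
1│· ♘ ♗ ♕ ♔ · ♘ ♖│1
  ─────────────────
  a b c d e f g h


a8, h8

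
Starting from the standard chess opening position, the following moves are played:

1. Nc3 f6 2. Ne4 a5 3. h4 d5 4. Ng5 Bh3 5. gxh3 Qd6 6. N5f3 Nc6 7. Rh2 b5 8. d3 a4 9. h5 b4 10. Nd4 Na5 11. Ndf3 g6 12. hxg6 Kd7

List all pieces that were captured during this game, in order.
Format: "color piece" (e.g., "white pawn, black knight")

Tracking captures:
  gxh3: captured black bishop
  hxg6: captured black pawn

black bishop, black pawn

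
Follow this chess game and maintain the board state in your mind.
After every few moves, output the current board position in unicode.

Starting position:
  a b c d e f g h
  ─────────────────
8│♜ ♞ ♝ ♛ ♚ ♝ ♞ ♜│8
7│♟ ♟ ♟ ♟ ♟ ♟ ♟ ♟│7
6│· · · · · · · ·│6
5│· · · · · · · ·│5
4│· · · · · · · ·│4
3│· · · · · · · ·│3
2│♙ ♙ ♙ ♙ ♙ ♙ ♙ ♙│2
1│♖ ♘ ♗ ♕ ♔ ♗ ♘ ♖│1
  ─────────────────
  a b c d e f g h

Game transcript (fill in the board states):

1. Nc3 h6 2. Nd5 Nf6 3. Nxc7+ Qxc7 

  a b c d e f g h
  ─────────────────
8│♜ ♞ ♝ · ♚ ♝ · ♜│8
7│♟ ♟ ♛ ♟ ♟ ♟ ♟ ·│7
6│· · · · · ♞ · ♟│6
5│· · · · · · · ·│5
4│· · · · · · · ·│4
3│· · · · · · · ·│3
2│♙ ♙ ♙ ♙ ♙ ♙ ♙ ♙│2
1│♖ · ♗ ♕ ♔ ♗ ♘ ♖│1
  ─────────────────
  a b c d e f g h

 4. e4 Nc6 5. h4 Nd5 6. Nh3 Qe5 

  a b c d e f g h
  ─────────────────
8│♜ · ♝ · ♚ ♝ · ♜│8
7│♟ ♟ · ♟ ♟ ♟ ♟ ·│7
6│· · ♞ · · · · ♟│6
5│· · · ♞ ♛ · · ·│5
4│· · · · ♙ · · ♙│4
3│· · · · · · · ♘│3
2│♙ ♙ ♙ ♙ · ♙ ♙ ·│2
1│♖ · ♗ ♕ ♔ ♗ · ♖│1
  ─────────────────
  a b c d e f g h

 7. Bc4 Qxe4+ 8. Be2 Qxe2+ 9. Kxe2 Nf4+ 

  a b c d e f g h
  ─────────────────
8│♜ · ♝ · ♚ ♝ · ♜│8
7│♟ ♟ · ♟ ♟ ♟ ♟ ·│7
6│· · ♞ · · · · ♟│6
5│· · · · · · · ·│5
4│· · · · · ♞ · ♙│4
3│· · · · · · · ♘│3
2│♙ ♙ ♙ ♙ ♔ ♙ ♙ ·│2
1│♖ · ♗ ♕ · · · ♖│1
  ─────────────────
  a b c d e f g h

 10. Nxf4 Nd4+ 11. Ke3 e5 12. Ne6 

  a b c d e f g h
  ─────────────────
8│♜ · ♝ · ♚ ♝ · ♜│8
7│♟ ♟ · ♟ · ♟ ♟ ·│7
6│· · · · ♘ · · ♟│6
5│· · · · ♟ · · ·│5
4│· · · ♞ · · · ♙│4
3│· · · · ♔ · · ·│3
2│♙ ♙ ♙ ♙ · ♙ ♙ ·│2
1│♖ · ♗ ♕ · · · ♖│1
  ─────────────────
  a b c d e f g h


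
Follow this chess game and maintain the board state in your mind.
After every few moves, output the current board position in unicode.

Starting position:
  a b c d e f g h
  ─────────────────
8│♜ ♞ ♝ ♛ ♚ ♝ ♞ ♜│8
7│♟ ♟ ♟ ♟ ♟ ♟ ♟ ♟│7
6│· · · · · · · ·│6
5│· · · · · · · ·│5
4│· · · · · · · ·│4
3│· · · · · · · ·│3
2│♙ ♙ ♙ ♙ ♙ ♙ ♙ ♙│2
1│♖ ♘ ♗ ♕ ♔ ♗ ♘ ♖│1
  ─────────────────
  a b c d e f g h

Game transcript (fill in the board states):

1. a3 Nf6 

  a b c d e f g h
  ─────────────────
8│♜ ♞ ♝ ♛ ♚ ♝ · ♜│8
7│♟ ♟ ♟ ♟ ♟ ♟ ♟ ♟│7
6│· · · · · ♞ · ·│6
5│· · · · · · · ·│5
4│· · · · · · · ·│4
3│♙ · · · · · · ·│3
2│· ♙ ♙ ♙ ♙ ♙ ♙ ♙│2
1│♖ ♘ ♗ ♕ ♔ ♗ ♘ ♖│1
  ─────────────────
  a b c d e f g h

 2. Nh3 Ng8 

  a b c d e f g h
  ─────────────────
8│♜ ♞ ♝ ♛ ♚ ♝ ♞ ♜│8
7│♟ ♟ ♟ ♟ ♟ ♟ ♟ ♟│7
6│· · · · · · · ·│6
5│· · · · · · · ·│5
4│· · · · · · · ·│4
3│♙ · · · · · · ♘│3
2│· ♙ ♙ ♙ ♙ ♙ ♙ ♙│2
1│♖ ♘ ♗ ♕ ♔ ♗ · ♖│1
  ─────────────────
  a b c d e f g h

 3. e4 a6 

  a b c d e f g h
  ─────────────────
8│♜ ♞ ♝ ♛ ♚ ♝ ♞ ♜│8
7│· ♟ ♟ ♟ ♟ ♟ ♟ ♟│7
6│♟ · · · · · · ·│6
5│· · · · · · · ·│5
4│· · · · ♙ · · ·│4
3│♙ · · · · · · ♘│3
2│· ♙ ♙ ♙ · ♙ ♙ ♙│2
1│♖ ♘ ♗ ♕ ♔ ♗ · ♖│1
  ─────────────────
  a b c d e f g h

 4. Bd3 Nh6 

  a b c d e f g h
  ─────────────────
8│♜ ♞ ♝ ♛ ♚ ♝ · ♜│8
7│· ♟ ♟ ♟ ♟ ♟ ♟ ♟│7
6│♟ · · · · · · ♞│6
5│· · · · · · · ·│5
4│· · · · ♙ · · ·│4
3│♙ · · ♗ · · · ♘│3
2│· ♙ ♙ ♙ · ♙ ♙ ♙│2
1│♖ ♘ ♗ ♕ ♔ · · ♖│1
  ─────────────────
  a b c d e f g h

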